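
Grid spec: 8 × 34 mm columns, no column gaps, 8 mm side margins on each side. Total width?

Summing: 16 + 272 = 288 mm.

288 mm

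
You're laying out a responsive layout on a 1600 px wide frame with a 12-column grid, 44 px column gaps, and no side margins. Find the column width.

12c + 11·44 = 1600 → 12c = 1116 → c = 93 px.

93 px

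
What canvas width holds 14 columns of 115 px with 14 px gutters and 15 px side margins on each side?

1822 px

Adding margins, columns and gutters: 30 + 1610 + 182 = 1822 px.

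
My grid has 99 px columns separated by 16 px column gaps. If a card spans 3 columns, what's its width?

3 columns plus 2 column gaps: 297 + 32 = 329 px.

329 px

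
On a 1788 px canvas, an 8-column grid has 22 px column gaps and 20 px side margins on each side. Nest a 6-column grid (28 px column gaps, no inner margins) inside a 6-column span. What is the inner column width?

194.25 px

Inside the margins: 1788 − 40 = 1748 px.
8c + 7·22 = 1748 → 8c = 1594 → c = 199.25 px.
6 columns plus 5 column gaps: 1195.5 + 110 = 1305.5 px.
6d + 5·28 = 1305.5 → 6d = 1165.5 → d = 194.25 px.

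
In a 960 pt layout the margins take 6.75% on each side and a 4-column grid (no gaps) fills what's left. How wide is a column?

960 × (1 − 2·6.75%) = 960 × 86.5% = 830.4 pt for the columns.
830.4 / 4 = 207.6 pt per column.

207.6 pt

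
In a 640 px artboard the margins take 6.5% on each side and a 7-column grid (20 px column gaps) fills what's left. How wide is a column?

Each margin = 6.5% of 640 = 41.6 px; content = 640 − 2·41.6 = 556.8 px.
7c + 6·20 = 556.8 → 7c = 436.8 → c = 62.4 px.

62.4 px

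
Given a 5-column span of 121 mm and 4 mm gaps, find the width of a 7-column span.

5 columns + 4 gaps: 5c + 4·4 = 121.
5c = 121 − 16 = 105, so c = 21 mm.
Span of 7: 7·21 + 6·4 = 147 + 24 = 171 mm.

171 mm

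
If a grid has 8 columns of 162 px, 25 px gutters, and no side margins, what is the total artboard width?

Artboard = 8·162 + 7·25 = 1296 + 175 = 1471 px.

1471 px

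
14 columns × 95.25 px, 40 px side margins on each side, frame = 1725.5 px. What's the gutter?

Inside the margins: 1725.5 − 80 = 1645.5 px.
Columns use 1333.5 px, leaving 312 px across 13 gutters = 24 px each.

24 px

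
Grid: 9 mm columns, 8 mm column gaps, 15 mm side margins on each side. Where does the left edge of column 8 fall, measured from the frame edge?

134 mm

Column 8 starts at margin + 7·(column + gutter) = 15 + 7·17 = 134 mm.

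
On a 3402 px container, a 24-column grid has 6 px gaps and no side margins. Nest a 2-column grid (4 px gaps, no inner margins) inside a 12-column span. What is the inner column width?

847 px

24 columns + 23 gaps: 24c + 23·6 = 3402.
24c = 3402 − 138 = 3264, so c = 136 px.
Span of 12: 12·136 + 11·6 = 1632 + 66 = 1698 px.
2d + 1·4 = 1698 → 2d = 1694 → d = 847 px.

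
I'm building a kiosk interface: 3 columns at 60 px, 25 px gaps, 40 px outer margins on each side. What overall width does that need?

310 px

Layout = 2·40 + 3·60 + 2·25 = 80 + 180 + 50 = 310 px.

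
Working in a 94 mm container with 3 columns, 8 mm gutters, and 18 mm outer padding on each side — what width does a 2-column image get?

Content width = 94 − 2·18 = 58 mm.
Subtracting 2 gutters of 8 leaves 42 for 3 columns, so c = 14 mm.
2-column span = 2·14 + 1·8 = 36 mm.

36 mm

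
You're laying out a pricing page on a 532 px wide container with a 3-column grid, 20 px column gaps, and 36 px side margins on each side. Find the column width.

Content width = 532 − 2·36 = 460 px.
Subtracting 2 column gaps of 20 leaves 420 for 3 columns, so c = 140 px.

140 px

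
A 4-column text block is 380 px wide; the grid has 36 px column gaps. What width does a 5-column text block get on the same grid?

380 − 3·36 = 272; ÷4 gives c = 68 px.
Span of 5: 5·68 + 4·36 = 340 + 144 = 484 px.

484 px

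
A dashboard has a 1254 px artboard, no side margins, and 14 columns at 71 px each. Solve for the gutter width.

14·71 + 13g = 1254 → 13g = 260 → g = 20 px.

20 px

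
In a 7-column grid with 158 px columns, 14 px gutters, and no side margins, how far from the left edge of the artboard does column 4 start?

Before column 4: 3 columns + 3 gutters.
Offset = 3·(158 + 14) = 3·172 = 516 px.

516 px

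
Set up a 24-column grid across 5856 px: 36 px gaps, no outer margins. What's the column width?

209.5 px

24c + 23·36 = 5856 → 24c = 5028 → c = 209.5 px.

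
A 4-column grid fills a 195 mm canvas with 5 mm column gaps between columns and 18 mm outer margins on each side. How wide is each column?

36 mm

Take off 36 mm of margins, leaving 159 mm.
159 − 3·5 = 144; ÷4 gives c = 36 mm.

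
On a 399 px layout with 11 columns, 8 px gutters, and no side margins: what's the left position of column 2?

37 px

11c + 10·8 = 399 → 11c = 319 → c = 29 px.
No margin, so column 2 starts at 1·(column + gutter) = 1·37 = 37 px.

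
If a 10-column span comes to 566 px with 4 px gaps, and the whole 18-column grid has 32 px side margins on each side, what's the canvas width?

1086 px

566 − 9·4 = 530; ÷10 gives c = 53 px.
Canvas = 2·32 + 18·53 + 17·4 = 64 + 954 + 68 = 1086 px.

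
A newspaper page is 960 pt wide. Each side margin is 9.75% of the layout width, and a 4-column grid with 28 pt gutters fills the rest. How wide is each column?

172.2 pt

Margins: 9.75% × 960 = 93.6 pt each, so content = 960 − 187.2 = 772.8 pt.
4c + 3·28 = 772.8 → 4c = 688.8 → c = 172.2 pt.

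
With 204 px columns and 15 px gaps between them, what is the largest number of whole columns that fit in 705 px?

3 columns

3 columns: 3·204 + 2·15 = 642 px ≤ 705.
4 columns: 861 px > 705. So 3.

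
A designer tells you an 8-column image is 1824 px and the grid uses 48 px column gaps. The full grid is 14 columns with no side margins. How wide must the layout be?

8c + 7·48 = 1824 → 8c = 1488 → c = 186 px.
Total width: 14·186 + 13·48 = 3228 px.

3228 px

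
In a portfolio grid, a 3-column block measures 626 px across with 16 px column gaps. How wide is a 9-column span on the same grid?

1910 px

Subtracting 2 column gaps of 16 leaves 594 for 3 columns, so c = 198 px.
9-column span = 9·198 + 8·16 = 1910 px.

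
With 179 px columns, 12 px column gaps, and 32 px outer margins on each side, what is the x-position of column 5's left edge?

Column 5 starts at margin + 4·(column + gutter) = 32 + 4·191 = 796 px.

796 px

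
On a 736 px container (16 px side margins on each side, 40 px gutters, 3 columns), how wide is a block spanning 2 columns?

456 px

Subtract both margins: 736 − 2·16 = 704 px.
704 − 2·40 = 624; ÷3 gives c = 208 px.
Span of 2: 2·208 + 1·40 = 416 + 40 = 456 px.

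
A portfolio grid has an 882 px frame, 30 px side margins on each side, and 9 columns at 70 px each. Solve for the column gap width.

24 px

Inside the margins: 882 − 60 = 822 px.
9 columns take 9·70 = 630 px; remaining 192 splits into 8 column gaps.
g = 192 / 8 = 24 px.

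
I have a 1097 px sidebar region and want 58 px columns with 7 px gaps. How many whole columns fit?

16 columns

Each extra column adds 58 + 7 = 65 px.
(1097 + 7) / 65 = 16.98, so 16 columns fit.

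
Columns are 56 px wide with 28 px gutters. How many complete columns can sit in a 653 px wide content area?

8 columns

Each extra column adds 56 + 28 = 84 px.
(653 + 28) / 84 = 8.11, so 8 columns fit.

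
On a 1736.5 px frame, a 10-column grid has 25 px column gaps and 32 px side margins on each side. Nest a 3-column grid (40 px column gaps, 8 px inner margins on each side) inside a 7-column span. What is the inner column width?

Inside the margins: 1736.5 − 64 = 1672.5 px.
10c + 9·25 = 1672.5 → 10c = 1447.5 → c = 144.75 px.
7 columns plus 6 column gaps: 1013.25 + 150 = 1163.25 px.
Inner content = 1163.25 − 2·8 = 1147.25 px.
3 columns + 2 column gaps: 3d + 2·40 = 1147.25.
3d = 1147.25 − 80 = 1067.25, so d = 355.75 px.

355.75 px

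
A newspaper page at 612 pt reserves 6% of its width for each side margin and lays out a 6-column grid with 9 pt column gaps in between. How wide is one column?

Margins: 6% × 612 = 36.72 pt each, so content = 612 − 73.44 = 538.56 pt.
Subtracting 5 column gaps of 9 leaves 493.56 for 6 columns, so c = 82.26 pt.

82.26 pt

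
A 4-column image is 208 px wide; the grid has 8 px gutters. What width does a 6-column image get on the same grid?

208 − 3·8 = 184; ÷4 gives c = 46 px.
6-column span = 6·46 + 5·8 = 316 px.

316 px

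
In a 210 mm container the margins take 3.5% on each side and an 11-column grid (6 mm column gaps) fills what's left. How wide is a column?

Each margin = 3.5% of 210 = 7.35 mm; content = 210 − 2·7.35 = 195.3 mm.
11c + 10·6 = 195.3 → 11c = 135.3 → c = 12.3 mm.

12.3 mm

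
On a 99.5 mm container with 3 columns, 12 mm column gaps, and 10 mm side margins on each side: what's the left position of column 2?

40.5 mm

Subtract both margins: 99.5 − 2·10 = 79.5 mm.
79.5 − 2·12 = 55.5; ÷3 gives c = 18.5 mm.
Each column+gutter stride is 30.5 mm; 1 of them past the 10 mm margin is 10 + 30.5 = 40.5 mm.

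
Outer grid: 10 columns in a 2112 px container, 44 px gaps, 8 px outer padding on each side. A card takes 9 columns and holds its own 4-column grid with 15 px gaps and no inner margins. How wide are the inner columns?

459.25 px

Outer content = 2112 − 2·8 = 2096 px.
10 columns + 9 gaps: 10c + 9·44 = 2096.
10c = 2096 − 396 = 1700, so c = 170 px.
9 columns plus 8 gaps: 1530 + 352 = 1882 px.
Subtracting 3 gaps of 15 leaves 1837 for 4 columns, so d = 459.25 px.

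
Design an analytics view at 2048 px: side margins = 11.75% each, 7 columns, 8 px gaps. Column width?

216.96 px

2048 × (1 − 2·11.75%) = 2048 × 76.5% = 1566.72 px for the columns.
1566.72 − 6·8 = 1518.72; ÷7 gives c = 216.96 px.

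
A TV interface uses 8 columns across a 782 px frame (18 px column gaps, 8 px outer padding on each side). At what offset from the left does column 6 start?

498 px

Inside the margins: 782 − 16 = 766 px.
8 columns + 7 column gaps: 8c + 7·18 = 766.
8c = 766 − 126 = 640, so c = 80 px.
Each column+gutter stride is 98 px; 5 of them past the 8 px margin is 8 + 490 = 498 px.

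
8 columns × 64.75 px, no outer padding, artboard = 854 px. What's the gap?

48 px

Columns use 518 px, leaving 336 px across 7 gaps = 48 px each.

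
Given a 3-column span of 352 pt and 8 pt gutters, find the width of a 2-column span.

232 pt

Subtracting 2 gutters of 8 leaves 336 for 3 columns, so c = 112 pt.
Span of 2: 2·112 + 1·8 = 224 + 8 = 232 pt.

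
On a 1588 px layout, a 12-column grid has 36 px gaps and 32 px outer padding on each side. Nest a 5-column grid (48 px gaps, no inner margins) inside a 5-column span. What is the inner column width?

84.4 px

Inside the margins: 1588 − 64 = 1524 px.
12c + 11·36 = 1524 → 12c = 1128 → c = 94 px.
5-column span = 5·94 + 4·36 = 614 px.
5d + 4·48 = 614 → 5d = 422 → d = 84.4 px.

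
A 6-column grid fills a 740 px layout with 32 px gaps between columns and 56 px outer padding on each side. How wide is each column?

Content width = 740 − 2·56 = 628 px.
6 columns + 5 gaps: 6c + 5·32 = 628.
6c = 628 − 160 = 468, so c = 78 px.

78 px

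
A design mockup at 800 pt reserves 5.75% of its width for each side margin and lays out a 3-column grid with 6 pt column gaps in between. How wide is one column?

Margins: 5.75% × 800 = 46 pt each, so content = 800 − 92 = 708 pt.
708 − 2·6 = 696; ÷3 gives c = 232 pt.

232 pt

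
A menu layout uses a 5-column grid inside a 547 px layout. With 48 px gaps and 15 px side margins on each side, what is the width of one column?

65 px

Inside the margins: 547 − 30 = 517 px.
5c + 4·48 = 517 → 5c = 325 → c = 65 px.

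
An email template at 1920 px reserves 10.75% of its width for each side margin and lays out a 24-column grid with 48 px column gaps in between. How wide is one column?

16.8 px

1920 × (1 − 2·10.75%) = 1920 × 78.5% = 1507.2 px for the columns.
1507.2 − 23·48 = 403.2; ÷24 gives c = 16.8 px.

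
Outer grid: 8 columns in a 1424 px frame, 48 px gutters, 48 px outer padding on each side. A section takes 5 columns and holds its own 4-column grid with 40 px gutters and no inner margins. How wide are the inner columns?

173 px

Inside the margins: 1424 − 96 = 1328 px.
8c + 7·48 = 1328 → 8c = 992 → c = 124 px.
5-column span = 5·124 + 4·48 = 812 px.
812 − 3·40 = 692; ÷4 gives d = 173 px.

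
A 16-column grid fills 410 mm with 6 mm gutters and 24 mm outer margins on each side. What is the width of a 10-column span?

224 mm

Take off 48 mm of margins, leaving 362 mm.
362 − 15·6 = 272; ÷16 gives c = 17 mm.
10 columns plus 9 gutters: 170 + 54 = 224 mm.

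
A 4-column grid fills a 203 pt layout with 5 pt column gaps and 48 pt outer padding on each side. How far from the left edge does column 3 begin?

104 pt

Subtract both margins: 203 − 2·48 = 107 pt.
4c + 3·5 = 107 → 4c = 92 → c = 23 pt.
Column 3 starts at margin + 2·(column + gutter) = 48 + 2·28 = 104 pt.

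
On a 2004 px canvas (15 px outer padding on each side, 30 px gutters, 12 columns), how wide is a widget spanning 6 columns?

Take off 30 px of margins, leaving 1974 px.
Subtracting 11 gutters of 30 leaves 1644 for 12 columns, so c = 137 px.
6-column span = 6·137 + 5·30 = 972 px.

972 px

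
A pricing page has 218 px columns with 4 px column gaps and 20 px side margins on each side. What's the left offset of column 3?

464 px

Before column 3: the margin + 2 columns + 2 column gaps.
Offset = 20 + 2·(218 + 4) = 20 + 444 = 464 px.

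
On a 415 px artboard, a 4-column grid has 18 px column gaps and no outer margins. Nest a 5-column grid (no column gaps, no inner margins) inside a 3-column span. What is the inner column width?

61.35 px

415 − 3·18 = 361; ÷4 gives c = 90.25 px.
3 columns plus 2 column gaps: 270.75 + 36 = 306.75 px.
306.75 / 5 = 61.35 px per column.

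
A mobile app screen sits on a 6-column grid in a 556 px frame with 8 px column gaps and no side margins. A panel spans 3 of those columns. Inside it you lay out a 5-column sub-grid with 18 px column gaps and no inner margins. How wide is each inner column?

6c + 5·8 = 556 → 6c = 516 → c = 86 px.
3 columns plus 2 column gaps: 258 + 16 = 274 px.
Subtracting 4 column gaps of 18 leaves 202 for 5 columns, so d = 40.4 px.

40.4 px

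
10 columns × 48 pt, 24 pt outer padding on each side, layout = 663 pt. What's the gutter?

Take off 48 pt of margins, leaving 615 pt.
Columns use 480 pt, leaving 135 pt across 9 gutters = 15 pt each.

15 pt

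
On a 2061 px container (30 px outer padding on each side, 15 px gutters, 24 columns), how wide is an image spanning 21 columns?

Inside the margins: 2061 − 60 = 2001 px.
2001 − 23·15 = 1656; ÷24 gives c = 69 px.
21-column span = 21·69 + 20·15 = 1749 px.

1749 px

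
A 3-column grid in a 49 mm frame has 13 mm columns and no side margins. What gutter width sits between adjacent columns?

5 mm

3 columns take 3·13 = 39 mm; remaining 10 splits into 2 gutters.
g = 10 / 2 = 5 mm.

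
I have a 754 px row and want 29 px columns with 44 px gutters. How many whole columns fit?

10 columns

Each extra column adds 29 + 44 = 73 px.
(754 + 44) / 73 = 10.93, so 10 columns fit.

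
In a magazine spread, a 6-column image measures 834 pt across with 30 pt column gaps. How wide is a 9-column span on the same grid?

6c + 5·30 = 834 → 6c = 684 → c = 114 pt.
9-column span = 9·114 + 8·30 = 1266 pt.

1266 pt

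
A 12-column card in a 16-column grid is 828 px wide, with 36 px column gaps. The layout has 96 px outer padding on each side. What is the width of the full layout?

828 − 11·36 = 432; ÷12 gives c = 36 px.
Total width: 2·96 + 16·36 + 15·36 = 1308 px.

1308 px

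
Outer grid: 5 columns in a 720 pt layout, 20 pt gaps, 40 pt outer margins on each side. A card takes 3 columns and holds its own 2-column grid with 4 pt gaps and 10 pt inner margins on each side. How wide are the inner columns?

176 pt

Take off 80 pt of margins, leaving 640 pt.
5c + 4·20 = 640 → 5c = 560 → c = 112 pt.
Span of 3: 3·112 + 2·20 = 336 + 40 = 376 pt.
Inner content = 376 − 2·10 = 356 pt.
2d + 1·4 = 356 → 2d = 352 → d = 176 pt.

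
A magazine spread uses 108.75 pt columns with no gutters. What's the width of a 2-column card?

2-column span = 2·108.75 = 217.5 pt.

217.5 pt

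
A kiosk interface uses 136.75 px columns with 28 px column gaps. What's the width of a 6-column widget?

6-column span = 6·136.75 + 5·28 = 960.5 px.

960.5 px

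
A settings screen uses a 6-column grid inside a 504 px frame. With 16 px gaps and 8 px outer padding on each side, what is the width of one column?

Take off 16 px of margins, leaving 488 px.
488 − 5·16 = 408; ÷6 gives c = 68 px.

68 px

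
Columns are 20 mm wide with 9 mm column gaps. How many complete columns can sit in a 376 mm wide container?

k columns need k·20 + (k−1)·9 = k·29 − 9.
k·29 − 9 ≤ 376 → k ≤ 385 / 29 ≈ 13.28, so k = 13.

13 columns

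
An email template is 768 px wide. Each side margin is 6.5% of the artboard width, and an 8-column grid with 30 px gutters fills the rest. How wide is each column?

57.27 px

768 × (1 − 2·6.5%) = 768 × 87% = 668.16 px for the columns.
668.16 − 7·30 = 458.16; ÷8 gives c = 57.27 px.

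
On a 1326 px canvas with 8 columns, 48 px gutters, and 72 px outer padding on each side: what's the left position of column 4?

533.25 px

Content = 1326 − 2·72 = 1182 px.
1182 − 7·48 = 846; ÷8 gives c = 105.75 px.
Before column 4: the margin + 3 columns + 3 gutters.
Offset = 72 + 3·(105.75 + 48) = 72 + 461.25 = 533.25 px.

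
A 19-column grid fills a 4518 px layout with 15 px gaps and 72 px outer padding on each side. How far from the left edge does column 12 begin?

Subtract both margins: 4518 − 2·72 = 4374 px.
19c + 18·15 = 4374 → 19c = 4104 → c = 216 px.
Column 12 starts at margin + 11·(column + gutter) = 72 + 11·231 = 2613 px.

2613 px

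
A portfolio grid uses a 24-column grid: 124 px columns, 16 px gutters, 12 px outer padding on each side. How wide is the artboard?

Total width: 2·12 + 24·124 + 23·16 = 3368 px.

3368 px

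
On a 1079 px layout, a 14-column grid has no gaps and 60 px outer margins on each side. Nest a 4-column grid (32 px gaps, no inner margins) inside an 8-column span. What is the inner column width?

Take off 120 px of margins, leaving 959 px.
959 / 14 = 68.5 px per column.
With no gaps, 8 columns span 8·68.5 = 548 px.
4d + 3·32 = 548 → 4d = 452 → d = 113 px.

113 px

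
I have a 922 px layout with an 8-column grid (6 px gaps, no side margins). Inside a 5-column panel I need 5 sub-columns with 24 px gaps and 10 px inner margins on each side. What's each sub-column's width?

91.6 px

922 − 7·6 = 880; ÷8 gives c = 110 px.
5 columns plus 4 gaps: 550 + 24 = 574 px.
Inner content = 574 − 2·10 = 554 px.
Subtracting 4 gaps of 24 leaves 458 for 5 columns, so d = 91.6 px.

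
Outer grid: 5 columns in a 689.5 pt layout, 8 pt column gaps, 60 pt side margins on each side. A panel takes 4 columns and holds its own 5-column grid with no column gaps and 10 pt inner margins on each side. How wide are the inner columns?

86.8 pt

Inside the margins: 689.5 − 120 = 569.5 pt.
Subtracting 4 column gaps of 8 leaves 537.5 for 5 columns, so c = 107.5 pt.
4 columns plus 3 column gaps: 430 + 24 = 454 pt.
Inner content = 454 − 2·10 = 434 pt.
434 / 5 = 86.8 pt per column.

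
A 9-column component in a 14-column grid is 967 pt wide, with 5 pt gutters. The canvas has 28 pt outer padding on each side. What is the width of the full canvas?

9c + 8·5 = 967 → 9c = 927 → c = 103 pt.
Canvas = 2·28 + 14·103 + 13·5 = 56 + 1442 + 65 = 1563 pt.

1563 pt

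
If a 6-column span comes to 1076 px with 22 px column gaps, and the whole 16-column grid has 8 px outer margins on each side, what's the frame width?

2922 px

1076 − 5·22 = 966; ÷6 gives c = 161 px.
Frame = 2·8 + 16·161 + 15·22 = 16 + 2576 + 330 = 2922 px.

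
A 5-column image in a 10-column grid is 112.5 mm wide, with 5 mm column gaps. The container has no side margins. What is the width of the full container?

230 mm

5c + 4·5 = 112.5 → 5c = 92.5 → c = 18.5 mm.
Summing: 185 + 45 = 230 mm.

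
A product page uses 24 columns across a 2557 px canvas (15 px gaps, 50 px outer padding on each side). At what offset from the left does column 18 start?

Inside the margins: 2557 − 100 = 2457 px.
2457 − 23·15 = 2112; ÷24 gives c = 88 px.
Each column+gutter stride is 103 px; 17 of them past the 50 px margin is 50 + 1751 = 1801 px.

1801 px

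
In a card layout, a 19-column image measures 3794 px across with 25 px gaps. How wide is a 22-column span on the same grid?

4397 px

19 columns + 18 gaps: 19c + 18·25 = 3794.
19c = 3794 − 450 = 3344, so c = 176 px.
Span of 22: 22·176 + 21·25 = 3872 + 525 = 4397 px.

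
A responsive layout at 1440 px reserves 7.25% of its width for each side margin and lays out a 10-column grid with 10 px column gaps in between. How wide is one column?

114.12 px

Margins: 7.25% × 1440 = 104.4 px each, so content = 1440 − 208.8 = 1231.2 px.
1231.2 − 9·10 = 1141.2; ÷10 gives c = 114.12 px.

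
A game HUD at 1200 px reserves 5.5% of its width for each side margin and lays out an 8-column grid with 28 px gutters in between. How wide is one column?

109 px

Each margin = 5.5% of 1200 = 66 px; content = 1200 − 2·66 = 1068 px.
8 columns + 7 gutters: 8c + 7·28 = 1068.
8c = 1068 − 196 = 872, so c = 109 px.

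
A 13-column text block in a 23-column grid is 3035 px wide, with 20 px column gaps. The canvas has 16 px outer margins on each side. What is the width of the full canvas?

3035 − 12·20 = 2795; ÷13 gives c = 215 px.
Adding margins, columns and gutters: 32 + 4945 + 440 = 5417 px.

5417 px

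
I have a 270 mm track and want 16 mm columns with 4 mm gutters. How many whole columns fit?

13 columns: 13·16 + 12·4 = 256 mm ≤ 270.
14 columns: 276 mm > 270. So 13.

13 columns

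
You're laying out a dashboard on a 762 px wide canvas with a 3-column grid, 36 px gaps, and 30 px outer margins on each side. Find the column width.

Subtract both margins: 762 − 2·30 = 702 px.
3 columns + 2 gaps: 3c + 2·36 = 702.
3c = 702 − 72 = 630, so c = 210 px.

210 px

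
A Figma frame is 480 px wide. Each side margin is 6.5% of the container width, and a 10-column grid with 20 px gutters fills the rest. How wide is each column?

23.76 px

480 × (1 − 2·6.5%) = 480 × 87% = 417.6 px for the columns.
417.6 − 9·20 = 237.6; ÷10 gives c = 23.76 px.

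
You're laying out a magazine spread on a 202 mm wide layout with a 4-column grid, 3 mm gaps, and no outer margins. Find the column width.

48.25 mm

202 − 3·3 = 193; ÷4 gives c = 48.25 mm.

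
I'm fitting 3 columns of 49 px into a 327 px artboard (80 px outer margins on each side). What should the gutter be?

Subtract both margins: 327 − 2·80 = 167 px.
3·49 + 2g = 167 → 2g = 20 → g = 10 px.

10 px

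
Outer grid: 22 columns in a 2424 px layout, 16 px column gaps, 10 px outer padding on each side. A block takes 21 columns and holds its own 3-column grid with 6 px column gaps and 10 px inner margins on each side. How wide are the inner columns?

Subtract both margins: 2424 − 2·10 = 2404 px.
22c + 21·16 = 2404 → 22c = 2068 → c = 94 px.
21 columns plus 20 column gaps: 1974 + 320 = 2294 px.
Inner content = 2294 − 2·10 = 2274 px.
Subtracting 2 column gaps of 6 leaves 2262 for 3 columns, so d = 754 px.

754 px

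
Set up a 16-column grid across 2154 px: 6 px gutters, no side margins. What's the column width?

16 columns + 15 gutters: 16c + 15·6 = 2154.
16c = 2154 − 90 = 2064, so c = 129 px.

129 px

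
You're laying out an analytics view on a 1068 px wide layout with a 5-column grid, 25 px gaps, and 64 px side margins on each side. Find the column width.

168 px

Subtract both margins: 1068 − 2·64 = 940 px.
5 columns + 4 gaps: 5c + 4·25 = 940.
5c = 940 − 100 = 840, so c = 168 px.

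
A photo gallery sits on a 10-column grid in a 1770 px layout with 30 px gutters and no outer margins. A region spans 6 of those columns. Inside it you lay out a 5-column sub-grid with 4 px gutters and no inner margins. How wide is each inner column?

10c + 9·30 = 1770 → 10c = 1500 → c = 150 px.
Span of 6: 6·150 + 5·30 = 900 + 150 = 1050 px.
1050 − 4·4 = 1034; ÷5 gives d = 206.8 px.

206.8 px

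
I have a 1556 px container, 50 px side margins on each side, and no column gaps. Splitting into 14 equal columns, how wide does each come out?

Content width = 1556 − 2·50 = 1456 px.
With no column gaps, each column is 1456/14 = 104 px.

104 px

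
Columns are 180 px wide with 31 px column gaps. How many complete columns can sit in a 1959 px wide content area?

9 columns: 9·180 + 8·31 = 1868 px ≤ 1959.
10 columns: 2079 px > 1959. So 9.

9 columns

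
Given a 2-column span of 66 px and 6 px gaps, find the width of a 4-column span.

138 px

66 − 1·6 = 60; ÷2 gives c = 30 px.
4-column span = 4·30 + 3·6 = 138 px.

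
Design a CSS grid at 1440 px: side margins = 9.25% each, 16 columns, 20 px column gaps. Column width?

54.6 px

Margins: 9.25% × 1440 = 133.2 px each, so content = 1440 − 266.4 = 1173.6 px.
16c + 15·20 = 1173.6 → 16c = 873.6 → c = 54.6 px.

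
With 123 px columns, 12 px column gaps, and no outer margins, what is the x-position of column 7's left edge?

Before column 7: 6 columns + 6 column gaps.
Offset = 6·(123 + 12) = 6·135 = 810 px.

810 px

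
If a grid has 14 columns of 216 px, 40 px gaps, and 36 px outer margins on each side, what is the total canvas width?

Total width: 2·36 + 14·216 + 13·40 = 3616 px.

3616 px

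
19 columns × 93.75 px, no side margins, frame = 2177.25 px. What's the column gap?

19·93.75 + 18g = 2177.25 → 18g = 396 → g = 22 px.

22 px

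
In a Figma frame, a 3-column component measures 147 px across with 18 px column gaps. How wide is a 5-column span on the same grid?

257 px

3 columns + 2 column gaps: 3c + 2·18 = 147.
3c = 147 − 36 = 111, so c = 37 px.
5 columns plus 4 column gaps: 185 + 72 = 257 px.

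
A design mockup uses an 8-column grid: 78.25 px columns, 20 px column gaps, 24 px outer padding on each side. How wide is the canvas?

Canvas = 2·24 + 8·78.25 + 7·20 = 48 + 626 + 140 = 814 px.

814 px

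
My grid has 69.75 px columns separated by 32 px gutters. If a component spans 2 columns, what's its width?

171.5 px

2 columns plus 1 gutter: 139.5 + 32 = 171.5 px.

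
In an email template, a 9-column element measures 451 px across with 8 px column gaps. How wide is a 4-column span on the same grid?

Subtracting 8 column gaps of 8 leaves 387 for 9 columns, so c = 43 px.
4 columns plus 3 column gaps: 172 + 24 = 196 px.

196 px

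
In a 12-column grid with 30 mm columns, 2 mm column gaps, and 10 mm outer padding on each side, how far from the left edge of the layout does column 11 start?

330 mm

Each column+gutter stride is 32 mm; 10 of them past the 10 mm margin is 10 + 320 = 330 mm.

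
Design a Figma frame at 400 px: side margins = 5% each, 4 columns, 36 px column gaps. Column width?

63 px

Each margin = 5% of 400 = 20 px; content = 400 − 2·20 = 360 px.
360 − 3·36 = 252; ÷4 gives c = 63 px.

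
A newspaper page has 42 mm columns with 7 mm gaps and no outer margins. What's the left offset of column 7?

No margin, so column 7 starts at 6·(column + gutter) = 6·49 = 294 mm.

294 mm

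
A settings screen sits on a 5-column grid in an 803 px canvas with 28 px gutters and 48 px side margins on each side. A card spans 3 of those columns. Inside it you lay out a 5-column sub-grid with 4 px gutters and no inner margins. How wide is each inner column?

79.4 px

Inside the margins: 803 − 96 = 707 px.
Subtracting 4 gutters of 28 leaves 595 for 5 columns, so c = 119 px.
3 columns plus 2 gutters: 357 + 56 = 413 px.
413 − 4·4 = 397; ÷5 gives d = 79.4 px.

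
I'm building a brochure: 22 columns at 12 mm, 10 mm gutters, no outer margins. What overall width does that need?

474 mm

Summing: 264 + 210 = 474 mm.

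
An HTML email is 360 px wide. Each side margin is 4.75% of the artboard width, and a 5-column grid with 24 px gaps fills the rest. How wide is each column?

360 × (1 − 2·4.75%) = 360 × 90.5% = 325.8 px for the columns.
5 columns + 4 gaps: 5c + 4·24 = 325.8.
5c = 325.8 − 96 = 229.8, so c = 45.96 px.

45.96 px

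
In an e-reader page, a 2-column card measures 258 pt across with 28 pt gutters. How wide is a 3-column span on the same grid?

258 − 1·28 = 230; ÷2 gives c = 115 pt.
Span of 3: 3·115 + 2·28 = 345 + 56 = 401 pt.

401 pt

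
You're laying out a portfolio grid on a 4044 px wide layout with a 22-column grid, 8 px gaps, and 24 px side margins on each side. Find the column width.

Subtract both margins: 4044 − 2·24 = 3996 px.
22c + 21·8 = 3996 → 22c = 3828 → c = 174 px.

174 px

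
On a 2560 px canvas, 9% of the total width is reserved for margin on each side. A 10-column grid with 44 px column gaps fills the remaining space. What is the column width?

170.32 px

Margins: 9% × 2560 = 230.4 px each, so content = 2560 − 460.8 = 2099.2 px.
2099.2 − 9·44 = 1703.2; ÷10 gives c = 170.32 px.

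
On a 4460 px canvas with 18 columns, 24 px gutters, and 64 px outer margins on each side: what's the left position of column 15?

Take off 128 px of margins, leaving 4332 px.
18c + 17·24 = 4332 → 18c = 3924 → c = 218 px.
Before column 15: the margin + 14 columns + 14 gutters.
Offset = 64 + 14·(218 + 24) = 64 + 3388 = 3452 px.

3452 px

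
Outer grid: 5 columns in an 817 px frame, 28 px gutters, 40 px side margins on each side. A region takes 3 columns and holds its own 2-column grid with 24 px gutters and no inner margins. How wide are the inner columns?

203.5 px

Take off 80 px of margins, leaving 737 px.
5 columns + 4 gutters: 5c + 4·28 = 737.
5c = 737 − 112 = 625, so c = 125 px.
Span of 3: 3·125 + 2·28 = 375 + 56 = 431 px.
431 − 1·24 = 407; ÷2 gives d = 203.5 px.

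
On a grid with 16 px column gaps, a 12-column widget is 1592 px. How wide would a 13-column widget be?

12 columns + 11 column gaps: 12c + 11·16 = 1592.
12c = 1592 − 176 = 1416, so c = 118 px.
13-column span = 13·118 + 12·16 = 1726 px.

1726 px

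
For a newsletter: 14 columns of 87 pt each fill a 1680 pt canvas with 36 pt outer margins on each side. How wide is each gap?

30 pt

Take off 72 pt of margins, leaving 1608 pt.
14 columns take 14·87 = 1218 pt; remaining 390 splits into 13 gaps.
g = 390 / 13 = 30 pt.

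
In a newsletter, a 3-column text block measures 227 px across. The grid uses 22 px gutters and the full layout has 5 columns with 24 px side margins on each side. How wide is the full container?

227 − 2·22 = 183; ÷3 gives c = 61 px.
Adding margins, columns and gutters: 48 + 305 + 88 = 441 px.

441 px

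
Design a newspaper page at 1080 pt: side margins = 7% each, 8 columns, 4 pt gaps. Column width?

112.6 pt

Margins: 7% × 1080 = 75.6 pt each, so content = 1080 − 151.2 = 928.8 pt.
Subtracting 7 gaps of 4 leaves 900.8 for 8 columns, so c = 112.6 pt.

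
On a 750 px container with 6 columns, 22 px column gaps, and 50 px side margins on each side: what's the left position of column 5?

498 px

Subtract both margins: 750 − 2·50 = 650 px.
6c + 5·22 = 650 → 6c = 540 → c = 90 px.
Column 5 starts at margin + 4·(column + gutter) = 50 + 4·112 = 498 px.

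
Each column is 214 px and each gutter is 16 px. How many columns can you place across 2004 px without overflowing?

k columns need k·214 + (k−1)·16 = k·230 − 16.
k·230 − 16 ≤ 2004 → k ≤ 2020 / 230 ≈ 8.78, so k = 8.

8 columns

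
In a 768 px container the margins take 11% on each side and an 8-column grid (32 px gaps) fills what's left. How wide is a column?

Each margin = 11% of 768 = 84.48 px; content = 768 − 2·84.48 = 599.04 px.
8 columns + 7 gaps: 8c + 7·32 = 599.04.
8c = 599.04 − 224 = 375.04, so c = 46.88 px.

46.88 px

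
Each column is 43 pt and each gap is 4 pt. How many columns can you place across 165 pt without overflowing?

Each extra column adds 43 + 4 = 47 pt.
(165 + 4) / 47 = 3.60, so 3 columns fit.

3 columns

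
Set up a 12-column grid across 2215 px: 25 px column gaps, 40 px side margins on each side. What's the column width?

155 px

Subtract both margins: 2215 − 2·40 = 2135 px.
12c + 11·25 = 2135 → 12c = 1860 → c = 155 px.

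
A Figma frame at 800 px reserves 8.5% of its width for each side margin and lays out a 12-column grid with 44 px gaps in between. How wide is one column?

800 × (1 − 2·8.5%) = 800 × 83% = 664 px for the columns.
664 − 11·44 = 180; ÷12 gives c = 15 px.

15 px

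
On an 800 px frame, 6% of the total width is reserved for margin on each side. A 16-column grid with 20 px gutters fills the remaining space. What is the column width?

Margins: 6% × 800 = 48 px each, so content = 800 − 96 = 704 px.
704 − 15·20 = 404; ÷16 gives c = 25.25 px.

25.25 px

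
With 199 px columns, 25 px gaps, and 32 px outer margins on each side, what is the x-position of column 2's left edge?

Each column+gutter stride is 224 px; 1 of them past the 32 px margin is 32 + 224 = 256 px.

256 px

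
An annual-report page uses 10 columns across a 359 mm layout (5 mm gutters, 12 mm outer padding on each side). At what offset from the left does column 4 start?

Content = 359 − 2·12 = 335 mm.
335 − 9·5 = 290; ÷10 gives c = 29 mm.
Column 4 starts at margin + 3·(column + gutter) = 12 + 3·34 = 114 mm.

114 mm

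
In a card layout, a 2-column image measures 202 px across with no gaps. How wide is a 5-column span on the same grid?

505 px

202 / 2 = 101 px per column.
With no gaps, 5 columns span 5·101 = 505 px.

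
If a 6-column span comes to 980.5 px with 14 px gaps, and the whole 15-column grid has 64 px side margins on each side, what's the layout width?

2600.25 px

6c + 5·14 = 980.5 → 6c = 910.5 → c = 151.75 px.
Adding margins, columns and gutters: 128 + 2276.25 + 196 = 2600.25 px.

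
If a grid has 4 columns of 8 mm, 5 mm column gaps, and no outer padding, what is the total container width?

47 mm

Total width: 4·8 + 3·5 = 47 mm.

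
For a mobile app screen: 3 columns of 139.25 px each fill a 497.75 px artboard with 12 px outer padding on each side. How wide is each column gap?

Take off 24 px of margins, leaving 473.75 px.
3·139.25 + 2g = 473.75 → 2g = 56 → g = 28 px.

28 px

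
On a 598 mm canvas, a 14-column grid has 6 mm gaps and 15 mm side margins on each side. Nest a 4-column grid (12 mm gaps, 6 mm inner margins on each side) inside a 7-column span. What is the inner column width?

58.25 mm

Inside the margins: 598 − 30 = 568 mm.
568 − 13·6 = 490; ÷14 gives c = 35 mm.
Span of 7: 7·35 + 6·6 = 245 + 36 = 281 mm.
Inner content = 281 − 2·6 = 269 mm.
4d + 3·12 = 269 → 4d = 233 → d = 58.25 mm.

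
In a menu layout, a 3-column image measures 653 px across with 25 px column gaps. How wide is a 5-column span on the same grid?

1105 px

653 − 2·25 = 603; ÷3 gives c = 201 px.
Span of 5: 5·201 + 4·25 = 1005 + 100 = 1105 px.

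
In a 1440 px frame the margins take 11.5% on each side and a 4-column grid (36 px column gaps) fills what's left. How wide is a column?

Margins: 11.5% × 1440 = 165.6 px each, so content = 1440 − 331.2 = 1108.8 px.
4 columns + 3 column gaps: 4c + 3·36 = 1108.8.
4c = 1108.8 − 108 = 1000.8, so c = 250.2 px.

250.2 px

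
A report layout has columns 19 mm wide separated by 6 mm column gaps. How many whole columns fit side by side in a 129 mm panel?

Each extra column adds 19 + 6 = 25 mm.
(129 + 6) / 25 = 5.40, so 5 columns fit.

5 columns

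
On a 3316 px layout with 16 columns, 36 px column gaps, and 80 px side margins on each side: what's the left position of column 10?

Inside the margins: 3316 − 160 = 3156 px.
16c + 15·36 = 3156 → 16c = 2616 → c = 163.5 px.
Before column 10: the margin + 9 columns + 9 column gaps.
Offset = 80 + 9·(163.5 + 36) = 80 + 1795.5 = 1875.5 px.

1875.5 px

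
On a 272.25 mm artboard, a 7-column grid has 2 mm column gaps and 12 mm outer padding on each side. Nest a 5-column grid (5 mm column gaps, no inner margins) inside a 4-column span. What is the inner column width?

Outer content = 272.25 − 2·12 = 248.25 mm.
7 columns + 6 column gaps: 7c + 6·2 = 248.25.
7c = 248.25 − 12 = 236.25, so c = 33.75 mm.
4-column span = 4·33.75 + 3·2 = 141 mm.
Subtracting 4 column gaps of 5 leaves 121 for 5 columns, so d = 24.2 mm.

24.2 mm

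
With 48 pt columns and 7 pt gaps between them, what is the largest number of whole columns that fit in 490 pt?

9 columns

9 columns: 9·48 + 8·7 = 488 pt ≤ 490.
10 columns: 543 pt > 490. So 9.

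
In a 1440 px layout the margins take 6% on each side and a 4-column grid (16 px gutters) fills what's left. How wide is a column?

304.8 px

Margins: 6% × 1440 = 86.4 px each, so content = 1440 − 172.8 = 1267.2 px.
Subtracting 3 gutters of 16 leaves 1219.2 for 4 columns, so c = 304.8 px.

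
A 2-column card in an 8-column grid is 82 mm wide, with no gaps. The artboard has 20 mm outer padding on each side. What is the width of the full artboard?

82 / 2 = 41 mm per column.
Artboard = 2·20 + 8·41 = 40 + 328 = 368 mm.

368 mm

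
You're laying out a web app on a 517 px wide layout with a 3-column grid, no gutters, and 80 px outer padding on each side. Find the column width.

Inside the margins: 517 − 160 = 357 px.
With no gutters, each column is 357/3 = 119 px.

119 px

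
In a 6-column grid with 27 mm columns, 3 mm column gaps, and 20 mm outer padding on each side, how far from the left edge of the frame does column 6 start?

Column 6 starts at margin + 5·(column + gutter) = 20 + 5·30 = 170 mm.

170 mm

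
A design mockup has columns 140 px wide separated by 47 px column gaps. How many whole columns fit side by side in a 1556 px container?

Each extra column adds 140 + 47 = 187 px.
(1556 + 47) / 187 = 8.57, so 8 columns fit.

8 columns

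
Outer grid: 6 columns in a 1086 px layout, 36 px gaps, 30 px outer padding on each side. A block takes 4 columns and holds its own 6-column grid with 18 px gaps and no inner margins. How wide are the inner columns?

Take off 60 px of margins, leaving 1026 px.
6c + 5·36 = 1026 → 6c = 846 → c = 141 px.
4-column span = 4·141 + 3·36 = 672 px.
6d + 5·18 = 672 → 6d = 582 → d = 97 px.

97 px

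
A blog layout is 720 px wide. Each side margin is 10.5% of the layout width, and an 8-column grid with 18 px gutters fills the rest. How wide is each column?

55.35 px

Each margin = 10.5% of 720 = 75.6 px; content = 720 − 2·75.6 = 568.8 px.
568.8 − 7·18 = 442.8; ÷8 gives c = 55.35 px.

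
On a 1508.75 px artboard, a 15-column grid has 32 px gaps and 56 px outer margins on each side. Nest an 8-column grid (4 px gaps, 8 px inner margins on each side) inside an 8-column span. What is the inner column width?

85.75 px

Inside the margins: 1508.75 − 112 = 1396.75 px.
15 columns + 14 gaps: 15c + 14·32 = 1396.75.
15c = 1396.75 − 448 = 948.75, so c = 63.25 px.
8 columns plus 7 gaps: 506 + 224 = 730 px.
Inner content = 730 − 2·8 = 714 px.
8d + 7·4 = 714 → 8d = 686 → d = 85.75 px.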